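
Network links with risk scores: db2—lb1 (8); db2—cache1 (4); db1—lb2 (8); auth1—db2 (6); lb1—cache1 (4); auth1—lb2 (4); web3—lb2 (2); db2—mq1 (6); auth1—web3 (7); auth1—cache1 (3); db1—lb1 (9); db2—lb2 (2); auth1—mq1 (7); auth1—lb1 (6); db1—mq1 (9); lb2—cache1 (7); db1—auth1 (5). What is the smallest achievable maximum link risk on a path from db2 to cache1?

4

Checking several routes:
db2 → auth1 → cache1: max(6, 3) = 6
db2 → cache1: max(4) = 4
db2 → auth1 → lb1 → cache1: max(6, 6, 4) = 6
db2 → lb2 → auth1 → cache1: max(2, 4, 3) = 4
Best route has worst link 4.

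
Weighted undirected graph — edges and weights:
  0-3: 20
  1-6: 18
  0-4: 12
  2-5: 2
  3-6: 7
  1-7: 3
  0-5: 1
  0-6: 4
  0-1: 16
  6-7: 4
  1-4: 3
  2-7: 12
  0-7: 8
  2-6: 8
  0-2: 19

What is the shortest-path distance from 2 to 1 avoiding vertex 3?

14

Comparing a few candidate routes:
2→6→7→1: 8 + 4 + 3 = 15
2→7→1: 12 + 3 = 15
2→5→0→7→1: 2 + 1 + 8 + 3 = 14
2→5→0→6→7→1: 2 + 1 + 4 + 4 + 3 = 14
Best route has total 14.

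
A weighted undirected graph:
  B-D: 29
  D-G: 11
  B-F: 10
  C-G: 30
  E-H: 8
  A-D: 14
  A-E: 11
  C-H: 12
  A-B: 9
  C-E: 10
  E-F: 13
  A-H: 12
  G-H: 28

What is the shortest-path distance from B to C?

30

A few of the B→C routes:
B -> A -> E -> C: 9 + 11 + 10 = 30
B -> A -> H -> E -> C: 9 + 12 + 8 + 10 = 39
B -> F -> E -> C: 10 + 13 + 10 = 33
B -> A -> H -> C: 9 + 12 + 12 = 33
The minimum is 30.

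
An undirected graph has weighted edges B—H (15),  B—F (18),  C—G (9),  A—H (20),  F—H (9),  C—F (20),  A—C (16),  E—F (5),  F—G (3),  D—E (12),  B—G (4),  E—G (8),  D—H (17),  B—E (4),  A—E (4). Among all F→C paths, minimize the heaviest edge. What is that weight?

Checking several routes:
F -> E -> B -> G -> C: max(5, 4, 4, 9) = 9
F -> E -> G -> C: max(5, 8, 9) = 9
F -> H -> B -> G -> C: max(9, 15, 4, 9) = 15
F -> G -> C: max(3, 9) = 9
F -> H -> B -> E -> G -> C: max(9, 15, 4, 8, 9) = 15
Smallest bottleneck: 9.

9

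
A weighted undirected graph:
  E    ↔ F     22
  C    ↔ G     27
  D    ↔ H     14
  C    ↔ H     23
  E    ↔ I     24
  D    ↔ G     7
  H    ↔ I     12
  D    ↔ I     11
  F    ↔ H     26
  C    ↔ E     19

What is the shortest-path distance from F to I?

A few of the F→I routes:
F -> H -> D -> I: 26 + 14 + 11 = 51
F -> E -> C -> H -> I: 22 + 19 + 23 + 12 = 76
F -> E -> I: 22 + 24 = 46
F -> E -> C -> G -> D -> I: 22 + 19 + 27 + 7 + 11 = 86
F -> H -> I: 26 + 12 = 38
Best route has total 38.

38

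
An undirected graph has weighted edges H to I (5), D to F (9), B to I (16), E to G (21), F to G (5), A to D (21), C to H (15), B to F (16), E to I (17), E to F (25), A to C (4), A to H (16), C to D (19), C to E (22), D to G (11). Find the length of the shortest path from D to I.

Checking several routes:
D - A - H - I: 21 + 16 + 5 = 42
D - F - B - I: 9 + 16 + 16 = 41
D - C - H - I: 19 + 15 + 5 = 39
Best route has total 39.

39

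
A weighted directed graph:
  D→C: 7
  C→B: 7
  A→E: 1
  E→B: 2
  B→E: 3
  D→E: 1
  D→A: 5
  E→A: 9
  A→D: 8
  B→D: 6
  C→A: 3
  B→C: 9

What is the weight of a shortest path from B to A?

11

Some routes from B to A:
B - C - A: 9 + 3 = 12
B - D - A: 6 + 5 = 11
B - E - A: 3 + 9 = 12
The minimum is 11.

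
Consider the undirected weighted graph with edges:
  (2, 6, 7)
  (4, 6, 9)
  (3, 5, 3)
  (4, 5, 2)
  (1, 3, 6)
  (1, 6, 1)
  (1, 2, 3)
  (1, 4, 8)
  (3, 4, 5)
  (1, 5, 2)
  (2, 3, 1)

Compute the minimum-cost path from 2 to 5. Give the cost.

4

Checking several routes:
2 -> 3 -> 4 -> 5: 1 + 5 + 2 = 8
2 -> 1 -> 5: 3 + 2 = 5
2 -> 3 -> 1 -> 5: 1 + 6 + 2 = 9
2 -> 3 -> 5: 1 + 3 = 4
Shortest: 4.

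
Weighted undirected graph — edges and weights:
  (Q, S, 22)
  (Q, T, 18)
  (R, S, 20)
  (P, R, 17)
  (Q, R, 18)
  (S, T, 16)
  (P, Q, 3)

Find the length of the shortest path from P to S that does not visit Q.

Paths from P to S avoiding Q:
P - R - S: 17 + 20 = 37
Best route has total 37.

37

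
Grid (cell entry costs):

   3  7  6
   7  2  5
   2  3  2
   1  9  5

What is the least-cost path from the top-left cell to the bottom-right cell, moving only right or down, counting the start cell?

Path r0c0 r0c1 r1c1 r2c1 r2c2 r3c2: 3 + 7 + 2 + 3 + 2 + 5 = 22.
(Top row then right column would cost 28.)

22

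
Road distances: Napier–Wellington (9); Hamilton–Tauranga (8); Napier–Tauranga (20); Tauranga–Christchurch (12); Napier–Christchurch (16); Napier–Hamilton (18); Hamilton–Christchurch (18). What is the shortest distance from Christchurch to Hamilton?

18

Some routes from Christchurch to Hamilton:
Christchurch -> Napier -> Tauranga -> Hamilton: 16 + 20 + 8 = 44
Christchurch -> Tauranga -> Hamilton: 12 + 8 = 20
Christchurch -> Napier -> Hamilton: 16 + 18 = 34
Christchurch -> Hamilton: 18
Shortest: 18.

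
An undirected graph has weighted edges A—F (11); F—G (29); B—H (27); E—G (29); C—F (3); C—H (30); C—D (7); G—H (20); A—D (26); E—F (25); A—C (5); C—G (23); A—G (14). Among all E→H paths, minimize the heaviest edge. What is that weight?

Some routes from E to H:
E → F → A → C → G → H: max(25, 11, 5, 23, 20) = 25
E → F → A → G → H: max(25, 11, 14, 20) = 25
E → F → A → D → C → G → H: max(25, 11, 26, 7, 23, 20) = 26
E → F → C → D → A → G → H: max(25, 3, 7, 26, 14, 20) = 26
E → F → C → A → G → H: max(25, 3, 5, 14, 20) = 25
E → F → C → G → H: max(25, 3, 23, 20) = 25
Smallest bottleneck: 25.

25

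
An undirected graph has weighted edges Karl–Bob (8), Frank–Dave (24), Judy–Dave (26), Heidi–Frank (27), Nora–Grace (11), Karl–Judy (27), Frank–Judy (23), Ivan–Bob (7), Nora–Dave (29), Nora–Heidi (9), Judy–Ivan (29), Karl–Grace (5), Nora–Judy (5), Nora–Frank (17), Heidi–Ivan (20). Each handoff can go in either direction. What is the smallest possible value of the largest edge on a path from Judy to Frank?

Checking several routes:
Judy - Karl - Grace - Nora - Heidi - Frank: max(27, 5, 11, 9, 27) = 27
Judy - Frank: max(23) = 23
Judy - Karl - Bob - Ivan - Heidi - Frank: max(27, 8, 7, 20, 27) = 27
Judy - Karl - Grace - Nora - Frank: max(27, 5, 11, 17) = 27
Judy - Dave - Frank: max(26, 24) = 26
Judy - Nora - Frank: max(5, 17) = 17
Best route has worst link 17.

17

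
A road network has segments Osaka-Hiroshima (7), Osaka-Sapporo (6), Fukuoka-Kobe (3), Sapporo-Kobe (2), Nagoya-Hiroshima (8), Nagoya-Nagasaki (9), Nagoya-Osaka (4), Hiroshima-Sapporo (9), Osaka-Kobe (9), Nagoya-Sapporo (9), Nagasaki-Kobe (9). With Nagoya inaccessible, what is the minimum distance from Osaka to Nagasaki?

Routes from Osaka to Nagasaki avoiding Nagoya:
Osaka→Kobe→Nagasaki: 9 + 9 = 18
Osaka→Hiroshima→Sapporo→Kobe→Nagasaki: 7 + 9 + 2 + 9 = 27
Osaka→Sapporo→Kobe→Nagasaki: 6 + 2 + 9 = 17
Shortest: 17 mi.

17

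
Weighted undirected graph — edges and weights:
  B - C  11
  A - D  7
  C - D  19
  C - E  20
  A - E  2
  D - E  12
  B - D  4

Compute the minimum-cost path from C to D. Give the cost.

Comparing a few candidate routes:
C → E → A → D: 20 + 2 + 7 = 29
C → D: 19
C → B → D: 11 + 4 = 15
The minimum is 15.

15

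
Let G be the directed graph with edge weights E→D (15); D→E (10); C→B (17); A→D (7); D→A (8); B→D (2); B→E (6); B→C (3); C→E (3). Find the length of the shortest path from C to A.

26

Routes from C to A:
C - B - E - D - A: 17 + 6 + 15 + 8 = 46
C - E - D - A: 3 + 15 + 8 = 26
C - B - D - A: 17 + 2 + 8 = 27
Best route has total 26.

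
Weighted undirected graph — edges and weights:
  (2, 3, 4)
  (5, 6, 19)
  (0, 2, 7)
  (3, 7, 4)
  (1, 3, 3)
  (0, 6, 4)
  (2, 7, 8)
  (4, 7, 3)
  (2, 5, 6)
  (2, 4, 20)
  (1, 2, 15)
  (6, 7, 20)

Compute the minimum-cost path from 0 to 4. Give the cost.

A few of the 0→4 routes:
0-6-5-2-3-7-4: 4 + 19 + 6 + 4 + 4 + 3 = 40
0-2-4: 7 + 20 = 27
0-2-3-7-4: 7 + 4 + 4 + 3 = 18
0-6-7-4: 4 + 20 + 3 = 27
0-2-1-3-7-4: 7 + 15 + 3 + 4 + 3 = 32
0-2-7-4: 7 + 8 + 3 = 18
The minimum is 18.

18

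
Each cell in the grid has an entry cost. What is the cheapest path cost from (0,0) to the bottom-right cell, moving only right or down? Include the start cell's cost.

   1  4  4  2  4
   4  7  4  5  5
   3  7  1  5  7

Path [0,0] -> [0,1] -> [0,2] -> [1,2] -> [2,2] -> [2,3] -> [2,4]: 1 + 4 + 4 + 4 + 1 + 5 + 7 = 26.

26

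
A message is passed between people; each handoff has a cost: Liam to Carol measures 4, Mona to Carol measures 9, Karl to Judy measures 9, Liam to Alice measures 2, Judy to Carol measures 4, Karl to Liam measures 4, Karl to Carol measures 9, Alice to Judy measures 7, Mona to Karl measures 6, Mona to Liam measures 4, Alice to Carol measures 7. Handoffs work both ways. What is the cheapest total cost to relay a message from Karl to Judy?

Checking several routes:
Karl → Carol → Judy: 9 + 4 = 13
Karl → Judy: 9
Karl → Liam → Carol → Judy: 4 + 4 + 4 = 12
Best route has total 9.

9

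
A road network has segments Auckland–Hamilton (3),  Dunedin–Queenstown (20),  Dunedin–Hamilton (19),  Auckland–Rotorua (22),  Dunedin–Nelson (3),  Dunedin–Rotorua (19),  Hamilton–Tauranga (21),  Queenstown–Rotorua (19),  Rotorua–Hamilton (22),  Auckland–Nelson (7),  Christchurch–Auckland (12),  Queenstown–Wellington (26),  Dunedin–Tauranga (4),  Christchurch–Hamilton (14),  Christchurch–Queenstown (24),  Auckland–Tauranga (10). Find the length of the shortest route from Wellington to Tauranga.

50

Checking several routes:
Wellington - Queenstown - Christchurch - Auckland - Nelson - Dunedin - Tauranga: 26 + 24 + 12 + 7 + 3 + 4 = 76
Wellington - Queenstown - Christchurch - Auckland - Tauranga: 26 + 24 + 12 + 10 = 72
Wellington - Queenstown - Rotorua - Dunedin - Tauranga: 26 + 19 + 19 + 4 = 68
Wellington - Queenstown - Dunedin - Tauranga: 26 + 20 + 4 = 50
Wellington - Queenstown - Christchurch - Hamilton - Auckland - Tauranga: 26 + 24 + 14 + 3 + 10 = 77
Wellington - Queenstown - Dunedin - Nelson - Auckland - Tauranga: 26 + 20 + 3 + 7 + 10 = 66
Shortest: 50 km.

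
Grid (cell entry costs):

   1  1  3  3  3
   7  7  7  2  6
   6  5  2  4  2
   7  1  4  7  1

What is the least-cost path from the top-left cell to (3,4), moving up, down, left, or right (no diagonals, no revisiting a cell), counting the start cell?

Take (0,0) -> (0,1) -> (0,2) -> (0,3) -> (1,3) -> (2,3) -> (2,4) -> (3,4) for a total of 1 + 1 + 3 + 3 + 2 + 4 + 2 + 1 = 17.

17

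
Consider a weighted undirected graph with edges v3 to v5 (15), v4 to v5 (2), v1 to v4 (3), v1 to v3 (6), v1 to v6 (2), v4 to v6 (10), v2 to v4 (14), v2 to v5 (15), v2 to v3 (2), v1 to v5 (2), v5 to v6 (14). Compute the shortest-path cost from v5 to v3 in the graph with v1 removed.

15

Paths from v5 to v3 avoiding v1:
v5 -> v4 -> v2 -> v3: 2 + 14 + 2 = 18
v5 -> v6 -> v4 -> v2 -> v3: 14 + 10 + 14 + 2 = 40
v5 -> v2 -> v3: 15 + 2 = 17
v5 -> v3: 15
The minimum is 15.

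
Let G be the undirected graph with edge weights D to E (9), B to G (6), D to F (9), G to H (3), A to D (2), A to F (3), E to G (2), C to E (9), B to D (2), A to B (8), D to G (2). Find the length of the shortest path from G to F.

7

Some routes from G to F:
G -> D -> F: 2 + 9 = 11
G -> E -> D -> A -> F: 2 + 9 + 2 + 3 = 16
G -> D -> B -> A -> F: 2 + 2 + 8 + 3 = 15
G -> D -> A -> F: 2 + 2 + 3 = 7
G -> B -> D -> A -> F: 6 + 2 + 2 + 3 = 13
Shortest: 7.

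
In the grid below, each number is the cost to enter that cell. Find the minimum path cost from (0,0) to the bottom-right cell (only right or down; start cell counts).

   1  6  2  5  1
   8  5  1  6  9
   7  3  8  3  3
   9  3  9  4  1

One optimal route is [0,0]→[0,1]→[0,2]→[1,2]→[1,3]→[2,3]→[2,4]→[3,4].
Its cost is 1 + 6 + 2 + 1 + 6 + 3 + 3 + 1 = 23.
(Top row then right column would cost 28.)

23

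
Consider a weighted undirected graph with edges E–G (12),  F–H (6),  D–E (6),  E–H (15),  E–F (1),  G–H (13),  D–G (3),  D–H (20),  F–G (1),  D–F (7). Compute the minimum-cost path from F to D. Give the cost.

4

Comparing a few candidate routes:
F→G→D: 1 + 3 = 4
F→E→D: 1 + 6 = 7
F→D: 7
F→E→G→D: 1 + 12 + 3 = 16
The minimum is 4.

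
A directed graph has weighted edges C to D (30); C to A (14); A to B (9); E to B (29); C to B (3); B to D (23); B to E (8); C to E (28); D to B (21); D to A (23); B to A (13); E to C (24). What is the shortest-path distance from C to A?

14

Comparing a few candidate routes:
C→B→A: 3 + 13 = 16
C→A: 14
C→B→D→A: 3 + 23 + 23 = 49
Shortest: 14.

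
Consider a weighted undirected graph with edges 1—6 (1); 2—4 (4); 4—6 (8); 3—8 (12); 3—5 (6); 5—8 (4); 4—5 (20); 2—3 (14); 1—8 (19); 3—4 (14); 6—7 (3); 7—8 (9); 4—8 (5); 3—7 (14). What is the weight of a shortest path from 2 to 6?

Checking several routes:
2 - 4 - 6: 4 + 8 = 12
2 - 3 - 5 - 8 - 7 - 6: 14 + 6 + 4 + 9 + 3 = 36
2 - 4 - 3 - 7 - 6: 4 + 14 + 14 + 3 = 35
2 - 3 - 7 - 6: 14 + 14 + 3 = 31
2 - 4 - 8 - 7 - 6: 4 + 5 + 9 + 3 = 21
2 - 4 - 8 - 1 - 6: 4 + 5 + 19 + 1 = 29
The minimum is 12.

12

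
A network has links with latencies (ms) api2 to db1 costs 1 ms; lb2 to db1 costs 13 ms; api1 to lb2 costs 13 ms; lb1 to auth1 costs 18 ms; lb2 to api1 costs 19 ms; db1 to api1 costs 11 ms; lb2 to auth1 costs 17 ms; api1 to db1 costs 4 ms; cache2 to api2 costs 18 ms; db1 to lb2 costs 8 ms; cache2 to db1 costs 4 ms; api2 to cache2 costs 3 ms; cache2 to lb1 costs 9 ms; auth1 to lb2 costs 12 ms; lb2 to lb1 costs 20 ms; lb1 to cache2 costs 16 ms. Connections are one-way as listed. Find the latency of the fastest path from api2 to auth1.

Checking several routes:
api2→cache2→db1→api1→lb2→auth1: 3 + 4 + 11 + 13 + 17 = 48
api2→db1→api1→lb2→auth1: 1 + 11 + 13 + 17 = 42
api2→db1→lb2→lb1→auth1: 1 + 8 + 20 + 18 = 47
api2→cache2→lb1→auth1: 3 + 9 + 18 = 30
api2→db1→lb2→auth1: 1 + 8 + 17 = 26
api2→cache2→db1→lb2→auth1: 3 + 4 + 8 + 17 = 32
The minimum is 26 ms.

26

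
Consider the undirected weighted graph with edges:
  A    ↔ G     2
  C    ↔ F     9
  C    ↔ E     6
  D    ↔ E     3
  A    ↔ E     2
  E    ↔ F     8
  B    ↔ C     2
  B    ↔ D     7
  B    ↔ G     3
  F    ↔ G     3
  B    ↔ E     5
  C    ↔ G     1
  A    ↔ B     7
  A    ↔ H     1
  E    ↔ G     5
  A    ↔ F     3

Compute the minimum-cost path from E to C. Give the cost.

5

Checking several routes:
E → C: 6
E → A → F → G → C: 2 + 3 + 3 + 1 = 9
E → G → C: 5 + 1 = 6
E → B → C: 5 + 2 = 7
E → A → G → B → C: 2 + 2 + 3 + 2 = 9
E → A → G → C: 2 + 2 + 1 = 5
Shortest: 5.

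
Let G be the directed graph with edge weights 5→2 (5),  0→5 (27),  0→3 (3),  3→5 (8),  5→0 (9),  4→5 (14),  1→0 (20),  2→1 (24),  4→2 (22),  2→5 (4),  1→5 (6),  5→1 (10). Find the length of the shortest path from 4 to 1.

24

Routes from 4 to 1:
4-5-1: 14 + 10 = 24
4-2-5-1: 22 + 4 + 10 = 36
4-5-2-1: 14 + 5 + 24 = 43
4-2-1: 22 + 24 = 46
Best route has total 24.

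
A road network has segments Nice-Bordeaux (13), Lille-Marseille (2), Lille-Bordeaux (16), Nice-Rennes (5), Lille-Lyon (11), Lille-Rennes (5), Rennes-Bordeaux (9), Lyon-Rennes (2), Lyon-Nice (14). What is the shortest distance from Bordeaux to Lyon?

11

Checking several routes:
Bordeaux → Nice → Rennes → Lyon: 13 + 5 + 2 = 20
Bordeaux → Rennes → Lille → Lyon: 9 + 5 + 11 = 25
Bordeaux → Rennes → Lyon: 9 + 2 = 11
Bordeaux → Lille → Rennes → Lyon: 16 + 5 + 2 = 23
Shortest: 11 mi.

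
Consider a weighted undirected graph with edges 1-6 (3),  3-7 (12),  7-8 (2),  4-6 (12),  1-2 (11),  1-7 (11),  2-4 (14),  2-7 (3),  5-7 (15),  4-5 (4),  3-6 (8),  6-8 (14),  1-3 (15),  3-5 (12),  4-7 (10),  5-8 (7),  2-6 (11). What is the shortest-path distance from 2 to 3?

A few of the 2→3 routes:
2 → 6 → 3: 11 + 8 = 19
2 → 1 → 6 → 3: 11 + 3 + 8 = 22
2 → 7 → 3: 3 + 12 = 15
Shortest: 15.

15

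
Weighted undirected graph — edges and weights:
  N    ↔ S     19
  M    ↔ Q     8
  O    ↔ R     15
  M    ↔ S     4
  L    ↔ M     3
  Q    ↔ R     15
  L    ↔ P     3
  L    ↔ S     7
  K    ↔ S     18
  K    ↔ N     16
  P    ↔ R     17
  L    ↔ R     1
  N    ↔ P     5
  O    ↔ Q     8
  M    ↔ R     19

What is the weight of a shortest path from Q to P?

Some routes from Q to P:
Q → M → S → L → P: 8 + 4 + 7 + 3 = 22
Q → M → L → P: 8 + 3 + 3 = 14
Q → R → L → P: 15 + 1 + 3 = 19
Shortest: 14.

14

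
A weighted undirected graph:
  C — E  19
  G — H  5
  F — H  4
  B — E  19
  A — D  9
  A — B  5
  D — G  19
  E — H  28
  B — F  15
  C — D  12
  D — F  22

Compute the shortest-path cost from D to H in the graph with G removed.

26

Paths from D to H avoiding G:
D→F→H: 22 + 4 = 26
D→C→E→B→F→H: 12 + 19 + 19 + 15 + 4 = 69
D→F→B→E→H: 22 + 15 + 19 + 28 = 84
D→C→E→H: 12 + 19 + 28 = 59
D→A→B→E→H: 9 + 5 + 19 + 28 = 61
D→A→B→F→H: 9 + 5 + 15 + 4 = 33
Best route has total 26.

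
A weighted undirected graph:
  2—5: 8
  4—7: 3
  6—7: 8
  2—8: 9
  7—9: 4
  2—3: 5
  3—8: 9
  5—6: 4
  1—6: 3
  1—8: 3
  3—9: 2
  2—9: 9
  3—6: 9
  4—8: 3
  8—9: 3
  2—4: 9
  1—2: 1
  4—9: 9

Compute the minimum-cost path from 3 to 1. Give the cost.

Comparing a few candidate routes:
3 -> 9 -> 8 -> 1: 2 + 3 + 3 = 8
3 -> 6 -> 1: 9 + 3 = 12
3 -> 2 -> 1: 5 + 1 = 6
Shortest: 6.

6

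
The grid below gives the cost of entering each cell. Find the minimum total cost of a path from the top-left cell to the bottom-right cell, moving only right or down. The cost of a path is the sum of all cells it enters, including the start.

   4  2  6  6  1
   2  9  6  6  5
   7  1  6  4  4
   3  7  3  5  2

30

Take (0,0) → (0,1) → (0,2) → (0,3) → (0,4) → (1,4) → (2,4) → (3,4) for a total of 4 + 2 + 6 + 6 + 1 + 5 + 4 + 2 = 30.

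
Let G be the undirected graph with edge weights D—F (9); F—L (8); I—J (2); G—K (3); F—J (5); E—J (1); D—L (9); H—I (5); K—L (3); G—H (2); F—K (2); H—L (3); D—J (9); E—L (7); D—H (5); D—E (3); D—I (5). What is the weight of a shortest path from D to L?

Checking several routes:
D → E → L: 3 + 7 = 10
D → L: 9
D → H → L: 5 + 3 = 8
Best route has total 8.

8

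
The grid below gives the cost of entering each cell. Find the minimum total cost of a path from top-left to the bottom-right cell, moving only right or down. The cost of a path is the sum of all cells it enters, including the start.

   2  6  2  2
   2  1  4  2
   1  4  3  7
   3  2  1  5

16

One optimal route is r0c0 -> r1c0 -> r2c0 -> r3c0 -> r3c1 -> r3c2 -> r3c3.
Its cost is 2 + 2 + 1 + 3 + 2 + 1 + 5 = 16.
For comparison, the top-then-right route costs 26.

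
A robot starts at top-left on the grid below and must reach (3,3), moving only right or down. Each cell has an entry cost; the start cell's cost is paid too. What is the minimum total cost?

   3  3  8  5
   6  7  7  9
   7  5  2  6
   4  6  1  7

28

One optimal route is (0,0) (0,1) (1,1) (2,1) (2,2) (3,2) (3,3).
Its cost is 3 + 3 + 7 + 5 + 2 + 1 + 7 = 28.
(Top row then right column would cost 41.)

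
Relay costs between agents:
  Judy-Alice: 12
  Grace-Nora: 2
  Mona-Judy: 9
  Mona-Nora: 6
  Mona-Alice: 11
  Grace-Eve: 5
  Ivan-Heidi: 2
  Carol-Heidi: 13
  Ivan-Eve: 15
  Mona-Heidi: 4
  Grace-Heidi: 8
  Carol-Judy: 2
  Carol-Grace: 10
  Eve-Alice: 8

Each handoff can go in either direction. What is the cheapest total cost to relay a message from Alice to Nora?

15

Comparing a few candidate routes:
Alice -> Mona -> Nora: 11 + 6 = 17
Alice -> Mona -> Heidi -> Grace -> Nora: 11 + 4 + 8 + 2 = 25
Alice -> Judy -> Carol -> Grace -> Nora: 12 + 2 + 10 + 2 = 26
Alice -> Eve -> Grace -> Nora: 8 + 5 + 2 = 15
Alice -> Judy -> Mona -> Nora: 12 + 9 + 6 = 27
The minimum is 15.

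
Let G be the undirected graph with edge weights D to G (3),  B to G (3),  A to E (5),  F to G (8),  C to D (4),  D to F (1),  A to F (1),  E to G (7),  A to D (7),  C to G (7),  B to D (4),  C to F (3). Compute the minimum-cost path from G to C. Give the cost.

A few of the G→C routes:
G - C: 7
G - B - D - C: 3 + 4 + 4 = 11
G - F - C: 8 + 3 = 11
G - D - C: 3 + 4 = 7
G - D - F - C: 3 + 1 + 3 = 7
Best route has total 7.

7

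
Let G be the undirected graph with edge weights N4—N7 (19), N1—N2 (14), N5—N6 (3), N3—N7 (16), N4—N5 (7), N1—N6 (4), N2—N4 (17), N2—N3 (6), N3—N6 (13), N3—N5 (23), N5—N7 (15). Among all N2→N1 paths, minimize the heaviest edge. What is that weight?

13

Checking several routes:
N2 - N3 - N7 - N5 - N6 - N1: max(6, 16, 15, 3, 4) = 16
N2 - N1: max(14) = 14
N2 - N3 - N6 - N1: max(6, 13, 4) = 13
The minimum achievable maximum is 13.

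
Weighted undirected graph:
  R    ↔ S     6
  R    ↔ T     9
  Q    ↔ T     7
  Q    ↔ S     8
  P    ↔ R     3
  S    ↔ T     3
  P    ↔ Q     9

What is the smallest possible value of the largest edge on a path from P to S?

Candidate routes:
P→R→T→S: max(3, 9, 3) = 9
P→Q→T→S: max(9, 7, 3) = 9
P→Q→T→R→S: max(9, 7, 9, 6) = 9
P→R→S: max(3, 6) = 6
P→Q→S: max(9, 8) = 9
P→R→T→Q→S: max(3, 9, 7, 8) = 9
Smallest bottleneck: 6.

6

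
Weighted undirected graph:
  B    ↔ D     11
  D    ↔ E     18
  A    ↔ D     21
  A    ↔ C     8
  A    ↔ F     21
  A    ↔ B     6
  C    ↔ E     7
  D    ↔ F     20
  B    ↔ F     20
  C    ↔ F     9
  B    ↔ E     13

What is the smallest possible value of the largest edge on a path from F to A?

Checking several routes:
F - D - E - B - A: max(20, 18, 13, 6) = 20
F - C - A: max(9, 8) = 9
F - D - B - A: max(20, 11, 6) = 20
F - C - E - B - A: max(9, 7, 13, 6) = 13
F - D - E - C - A: max(20, 18, 7, 8) = 20
F - C - E - D - B - A: max(9, 7, 18, 11, 6) = 18
Smallest bottleneck: 9.

9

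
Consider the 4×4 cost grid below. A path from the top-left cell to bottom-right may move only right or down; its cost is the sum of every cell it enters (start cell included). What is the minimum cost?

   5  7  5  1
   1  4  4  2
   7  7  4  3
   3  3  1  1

Best path: r0c0 r1c0 r1c1 r1c2 r1c3 r2c3 r3c3
Cost: 5 + 1 + 4 + 4 + 2 + 3 + 1 = 20
For comparison, the top-then-right route costs 24.

20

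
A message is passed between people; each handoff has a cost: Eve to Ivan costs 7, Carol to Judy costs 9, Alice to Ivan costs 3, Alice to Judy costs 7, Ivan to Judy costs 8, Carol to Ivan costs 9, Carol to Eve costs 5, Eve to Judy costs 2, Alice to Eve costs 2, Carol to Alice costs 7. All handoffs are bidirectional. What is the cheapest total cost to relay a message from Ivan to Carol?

9

Some routes from Ivan to Carol:
Ivan-Eve-Carol: 7 + 5 = 12
Ivan-Carol: 9
Ivan-Alice-Carol: 3 + 7 = 10
Ivan-Alice-Eve-Carol: 3 + 2 + 5 = 10
The minimum is 9.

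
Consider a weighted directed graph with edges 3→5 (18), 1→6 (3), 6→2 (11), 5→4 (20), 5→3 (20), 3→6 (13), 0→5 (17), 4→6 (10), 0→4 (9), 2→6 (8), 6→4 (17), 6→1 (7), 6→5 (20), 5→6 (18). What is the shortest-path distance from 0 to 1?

Routes from 0 to 1:
0 - 5 - 6 - 1: 17 + 18 + 7 = 42
0 - 4 - 6 - 1: 9 + 10 + 7 = 26
0 - 5 - 3 - 6 - 1: 17 + 20 + 13 + 7 = 57
0 - 5 - 4 - 6 - 1: 17 + 20 + 10 + 7 = 54
Best route has total 26.

26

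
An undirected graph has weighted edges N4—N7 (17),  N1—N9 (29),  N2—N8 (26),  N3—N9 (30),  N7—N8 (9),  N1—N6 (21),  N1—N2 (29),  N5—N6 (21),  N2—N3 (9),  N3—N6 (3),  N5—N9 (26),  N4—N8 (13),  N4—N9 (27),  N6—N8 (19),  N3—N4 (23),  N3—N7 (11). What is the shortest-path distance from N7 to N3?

Checking several routes:
N7-N3: 11
N7-N8-N6-N3: 9 + 19 + 3 = 31
N7-N4-N3: 17 + 23 = 40
Best route has total 11.

11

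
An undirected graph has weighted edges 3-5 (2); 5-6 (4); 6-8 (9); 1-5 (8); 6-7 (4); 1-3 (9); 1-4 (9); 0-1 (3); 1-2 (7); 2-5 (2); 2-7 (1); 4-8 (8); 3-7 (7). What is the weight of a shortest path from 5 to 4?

17

A few of the 5→4 routes:
5-6-8-4: 4 + 9 + 8 = 21
5-1-4: 8 + 9 = 17
5-3-1-4: 2 + 9 + 9 = 20
5-2-1-4: 2 + 7 + 9 = 18
5-2-7-6-8-4: 2 + 1 + 4 + 9 + 8 = 24
Shortest: 17.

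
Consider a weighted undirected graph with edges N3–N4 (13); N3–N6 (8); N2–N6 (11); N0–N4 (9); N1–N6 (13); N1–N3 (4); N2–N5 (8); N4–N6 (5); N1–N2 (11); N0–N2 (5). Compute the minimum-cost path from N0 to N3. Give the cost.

20

Some routes from N0 to N3:
N0→N2→N6→N3: 5 + 11 + 8 = 24
N0→N4→N3: 9 + 13 = 22
N0→N4→N6→N3: 9 + 5 + 8 = 22
N0→N2→N1→N3: 5 + 11 + 4 = 20
The minimum is 20.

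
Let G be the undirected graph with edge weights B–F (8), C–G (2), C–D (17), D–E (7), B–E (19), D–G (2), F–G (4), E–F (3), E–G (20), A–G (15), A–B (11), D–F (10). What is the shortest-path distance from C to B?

14

A few of the C→B routes:
C - G - D - E - F - B: 2 + 2 + 7 + 3 + 8 = 22
C - G - F - B: 2 + 4 + 8 = 14
C - G - D - F - B: 2 + 2 + 10 + 8 = 22
Best route has total 14.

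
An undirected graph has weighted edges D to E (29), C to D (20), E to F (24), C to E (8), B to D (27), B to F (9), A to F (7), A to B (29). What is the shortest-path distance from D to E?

28

Routes from D to E:
D -> E: 29
D -> C -> E: 20 + 8 = 28
D -> B -> F -> E: 27 + 9 + 24 = 60
D -> B -> A -> F -> E: 27 + 29 + 7 + 24 = 87
Best route has total 28.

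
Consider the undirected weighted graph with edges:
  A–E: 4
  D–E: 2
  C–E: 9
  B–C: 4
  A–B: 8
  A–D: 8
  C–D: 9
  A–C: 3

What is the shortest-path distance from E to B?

A few of the E→B routes:
E→C→B: 9 + 4 = 13
E→D→A→C→B: 2 + 8 + 3 + 4 = 17
E→D→C→B: 2 + 9 + 4 = 15
E→A→C→B: 4 + 3 + 4 = 11
E→D→A→B: 2 + 8 + 8 = 18
E→A→B: 4 + 8 = 12
Best route has total 11.

11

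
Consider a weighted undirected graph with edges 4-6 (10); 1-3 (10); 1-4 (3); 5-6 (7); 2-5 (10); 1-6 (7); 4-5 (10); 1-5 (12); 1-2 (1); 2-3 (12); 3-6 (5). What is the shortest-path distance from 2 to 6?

8

Checking several routes:
2-5-6: 10 + 7 = 17
2-1-3-6: 1 + 10 + 5 = 16
2-1-6: 1 + 7 = 8
2-1-4-6: 1 + 3 + 10 = 14
2-3-6: 12 + 5 = 17
Best route has total 8.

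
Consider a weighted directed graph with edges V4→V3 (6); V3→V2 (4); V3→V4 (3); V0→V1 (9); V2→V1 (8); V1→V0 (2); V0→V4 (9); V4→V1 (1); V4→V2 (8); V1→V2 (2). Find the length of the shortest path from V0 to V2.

Routes from V0 to V2:
V0 → V4 → V3 → V2: 9 + 6 + 4 = 19
V0 → V4 → V1 → V2: 9 + 1 + 2 = 12
V0 → V4 → V2: 9 + 8 = 17
V0 → V1 → V2: 9 + 2 = 11
Best route has total 11.

11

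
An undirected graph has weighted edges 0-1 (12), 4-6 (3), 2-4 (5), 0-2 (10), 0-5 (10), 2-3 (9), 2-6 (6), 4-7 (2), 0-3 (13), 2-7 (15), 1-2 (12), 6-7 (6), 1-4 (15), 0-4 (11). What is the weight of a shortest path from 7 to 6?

5

Some routes from 7 to 6:
7→2→6: 15 + 6 = 21
7→4→2→6: 2 + 5 + 6 = 13
7→4→6: 2 + 3 = 5
7→6: 6
The minimum is 5.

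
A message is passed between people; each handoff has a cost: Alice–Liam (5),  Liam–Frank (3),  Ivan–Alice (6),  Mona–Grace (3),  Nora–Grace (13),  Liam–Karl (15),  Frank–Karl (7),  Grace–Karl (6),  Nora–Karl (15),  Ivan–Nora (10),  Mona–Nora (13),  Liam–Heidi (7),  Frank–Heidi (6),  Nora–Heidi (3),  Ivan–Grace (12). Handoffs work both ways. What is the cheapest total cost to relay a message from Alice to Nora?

15

Comparing a few candidate routes:
Alice - Liam - Frank - Karl - Nora: 5 + 3 + 7 + 15 = 30
Alice - Liam - Heidi - Nora: 5 + 7 + 3 = 15
Alice - Liam - Frank - Heidi - Nora: 5 + 3 + 6 + 3 = 17
Alice - Ivan - Nora: 6 + 10 = 16
Alice - Ivan - Grace - Nora: 6 + 12 + 13 = 31
Shortest: 15.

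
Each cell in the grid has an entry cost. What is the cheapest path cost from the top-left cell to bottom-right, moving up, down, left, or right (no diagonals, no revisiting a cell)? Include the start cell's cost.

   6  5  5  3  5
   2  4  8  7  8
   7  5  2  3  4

26

Cheapest: r0c0 r1c0 r1c1 r2c1 r2c2 r2c3 r2c4
  6 + 2 + 4 + 5 + 2 + 3 + 4 = 26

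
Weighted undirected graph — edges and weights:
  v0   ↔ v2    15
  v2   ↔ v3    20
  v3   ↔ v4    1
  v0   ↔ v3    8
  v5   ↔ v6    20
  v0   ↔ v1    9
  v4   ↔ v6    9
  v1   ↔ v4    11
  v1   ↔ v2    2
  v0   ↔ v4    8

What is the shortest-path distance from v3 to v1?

12

A few of the v3→v1 routes:
v3 → v4 → v0 → v1: 1 + 8 + 9 = 18
v3 → v4 → v1: 1 + 11 = 12
v3 → v0 → v1: 8 + 9 = 17
Shortest: 12.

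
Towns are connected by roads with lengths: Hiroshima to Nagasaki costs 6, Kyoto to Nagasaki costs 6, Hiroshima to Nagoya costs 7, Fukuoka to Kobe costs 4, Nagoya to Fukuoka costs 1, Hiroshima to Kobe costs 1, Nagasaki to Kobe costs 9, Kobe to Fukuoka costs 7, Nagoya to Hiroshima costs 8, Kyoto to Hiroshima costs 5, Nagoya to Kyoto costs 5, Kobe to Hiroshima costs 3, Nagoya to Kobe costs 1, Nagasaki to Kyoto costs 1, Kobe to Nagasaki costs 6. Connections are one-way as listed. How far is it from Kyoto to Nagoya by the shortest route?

Candidate routes:
Kyoto → Hiroshima → Nagoya: 5 + 7 = 12
Kyoto → Nagasaki → Kobe → Hiroshima → Nagoya: 6 + 9 + 3 + 7 = 25
The minimum is 12.

12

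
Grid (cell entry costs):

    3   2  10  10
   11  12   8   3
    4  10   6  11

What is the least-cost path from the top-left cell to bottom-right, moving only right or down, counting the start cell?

37

One optimal route is (0,0) -> (0,1) -> (0,2) -> (1,2) -> (1,3) -> (2,3).
Its cost is 3 + 2 + 10 + 8 + 3 + 11 = 37.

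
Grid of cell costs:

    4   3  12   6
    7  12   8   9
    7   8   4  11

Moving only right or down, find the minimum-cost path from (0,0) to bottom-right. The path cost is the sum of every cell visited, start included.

41

Cheapest: (0,0) -> (1,0) -> (2,0) -> (2,1) -> (2,2) -> (2,3)
  4 + 7 + 7 + 8 + 4 + 11 = 41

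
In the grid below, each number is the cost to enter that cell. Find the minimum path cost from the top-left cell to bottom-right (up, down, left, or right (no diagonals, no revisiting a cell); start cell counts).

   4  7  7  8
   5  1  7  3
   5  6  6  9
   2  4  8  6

34

One optimal route is (0,0)→(1,0)→(1,1)→(2,1)→(3,1)→(3,2)→(3,3).
Its cost is 4 + 5 + 1 + 6 + 4 + 8 + 6 = 34.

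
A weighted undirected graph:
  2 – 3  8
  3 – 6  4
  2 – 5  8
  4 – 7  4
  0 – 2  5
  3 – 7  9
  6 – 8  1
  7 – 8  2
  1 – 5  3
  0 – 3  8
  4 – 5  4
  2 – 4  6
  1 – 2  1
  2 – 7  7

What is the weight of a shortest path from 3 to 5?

12

A few of the 3→5 routes:
3 -> 2 -> 1 -> 5: 8 + 1 + 3 = 12
3 -> 6 -> 8 -> 7 -> 4 -> 5: 4 + 1 + 2 + 4 + 4 = 15
3 -> 2 -> 5: 8 + 8 = 16
3 -> 0 -> 2 -> 1 -> 5: 8 + 5 + 1 + 3 = 17
3 -> 7 -> 4 -> 5: 9 + 4 + 4 = 17
Shortest: 12.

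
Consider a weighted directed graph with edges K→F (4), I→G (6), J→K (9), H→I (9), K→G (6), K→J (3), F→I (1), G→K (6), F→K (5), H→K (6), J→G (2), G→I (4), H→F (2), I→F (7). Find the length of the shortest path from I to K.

12

Paths from I to K:
I → G → K: 6 + 6 = 12
I → F → K: 7 + 5 = 12
Best route has total 12.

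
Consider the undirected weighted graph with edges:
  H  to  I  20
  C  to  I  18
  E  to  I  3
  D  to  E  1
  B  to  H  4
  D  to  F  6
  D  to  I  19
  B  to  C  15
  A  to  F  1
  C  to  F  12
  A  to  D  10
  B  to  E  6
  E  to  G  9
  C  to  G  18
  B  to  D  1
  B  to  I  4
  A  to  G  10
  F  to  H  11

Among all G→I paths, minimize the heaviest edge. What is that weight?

9

A few of the G→I routes:
G -> E -> B -> I: max(9, 6, 4) = 9
G -> E -> D -> B -> I: max(9, 1, 1, 4) = 9
G -> E -> I: max(9, 3) = 9
Smallest bottleneck: 9.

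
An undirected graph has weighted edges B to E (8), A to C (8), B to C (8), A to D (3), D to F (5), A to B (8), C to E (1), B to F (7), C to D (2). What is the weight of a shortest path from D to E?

Checking several routes:
D → A → C → E: 3 + 8 + 1 = 12
D → C → B → E: 2 + 8 + 8 = 18
D → A → B → E: 3 + 8 + 8 = 19
D → C → E: 2 + 1 = 3
Best route has total 3.

3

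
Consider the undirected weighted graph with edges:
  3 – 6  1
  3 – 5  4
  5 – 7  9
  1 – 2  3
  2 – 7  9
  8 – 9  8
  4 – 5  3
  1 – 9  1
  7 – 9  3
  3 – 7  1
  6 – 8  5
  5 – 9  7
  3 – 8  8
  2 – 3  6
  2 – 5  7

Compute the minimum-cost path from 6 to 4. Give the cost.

8

A few of the 6→4 routes:
6 - 3 - 7 - 9 - 5 - 4: 1 + 1 + 3 + 7 + 3 = 15
6 - 3 - 2 - 5 - 4: 1 + 6 + 7 + 3 = 17
6 - 3 - 7 - 5 - 4: 1 + 1 + 9 + 3 = 14
6 - 3 - 5 - 4: 1 + 4 + 3 = 8
Shortest: 8.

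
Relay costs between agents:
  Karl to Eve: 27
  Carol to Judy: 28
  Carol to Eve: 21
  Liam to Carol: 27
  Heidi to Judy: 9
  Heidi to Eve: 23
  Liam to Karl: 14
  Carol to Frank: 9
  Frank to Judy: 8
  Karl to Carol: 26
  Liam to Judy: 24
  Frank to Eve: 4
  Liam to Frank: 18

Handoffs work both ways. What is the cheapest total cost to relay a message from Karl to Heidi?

Some routes from Karl to Heidi:
Karl→Carol→Frank→Judy→Heidi: 26 + 9 + 8 + 9 = 52
Karl→Liam→Frank→Judy→Heidi: 14 + 18 + 8 + 9 = 49
Karl→Eve→Heidi: 27 + 23 = 50
Karl→Liam→Judy→Heidi: 14 + 24 + 9 = 47
Karl→Eve→Frank→Judy→Heidi: 27 + 4 + 8 + 9 = 48
Best route has total 47.

47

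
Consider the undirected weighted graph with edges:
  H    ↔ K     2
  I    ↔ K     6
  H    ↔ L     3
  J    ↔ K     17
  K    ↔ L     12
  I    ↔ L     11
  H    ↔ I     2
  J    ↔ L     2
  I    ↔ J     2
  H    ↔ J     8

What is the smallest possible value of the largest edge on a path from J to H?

2

A few of the J→H routes:
J - I - K - H: max(2, 6, 2) = 6
J - I - H: max(2, 2) = 2
J - L - H: max(2, 3) = 3
The minimum achievable maximum is 2.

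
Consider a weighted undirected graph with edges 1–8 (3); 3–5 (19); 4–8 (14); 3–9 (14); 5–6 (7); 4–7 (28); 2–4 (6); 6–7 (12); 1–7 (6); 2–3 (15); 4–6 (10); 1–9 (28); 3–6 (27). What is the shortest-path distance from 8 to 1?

Checking several routes:
8→4→2→3→6→7→1: 14 + 6 + 15 + 27 + 12 + 6 = 80
8→4→6→7→1: 14 + 10 + 12 + 6 = 42
8→1: 3
8→4→2→3→5→6→7→1: 14 + 6 + 15 + 19 + 7 + 12 + 6 = 79
8→4→2→3→9→1: 14 + 6 + 15 + 14 + 28 = 77
8→4→7→1: 14 + 28 + 6 = 48
Shortest: 3.

3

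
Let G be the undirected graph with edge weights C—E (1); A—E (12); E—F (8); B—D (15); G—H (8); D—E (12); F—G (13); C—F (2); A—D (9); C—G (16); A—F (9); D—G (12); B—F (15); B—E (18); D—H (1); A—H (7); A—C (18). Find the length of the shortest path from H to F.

Some routes from H to F:
H → D → A → F: 1 + 9 + 9 = 19
H → A → F: 7 + 9 = 16
H → D → E → C → F: 1 + 12 + 1 + 2 = 16
H → D → E → F: 1 + 12 + 8 = 21
Best route has total 16.

16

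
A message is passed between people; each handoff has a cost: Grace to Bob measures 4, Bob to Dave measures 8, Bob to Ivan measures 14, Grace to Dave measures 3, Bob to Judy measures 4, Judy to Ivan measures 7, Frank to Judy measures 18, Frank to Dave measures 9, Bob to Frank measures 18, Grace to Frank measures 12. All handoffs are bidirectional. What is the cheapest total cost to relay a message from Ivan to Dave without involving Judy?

21

Paths from Ivan to Dave avoiding Judy:
Ivan-Bob-Grace-Dave: 14 + 4 + 3 = 21
Ivan-Bob-Frank-Grace-Dave: 14 + 18 + 12 + 3 = 47
Ivan-Bob-Grace-Frank-Dave: 14 + 4 + 12 + 9 = 39
Ivan-Bob-Dave: 14 + 8 = 22
Ivan-Bob-Frank-Dave: 14 + 18 + 9 = 41
The minimum is 21.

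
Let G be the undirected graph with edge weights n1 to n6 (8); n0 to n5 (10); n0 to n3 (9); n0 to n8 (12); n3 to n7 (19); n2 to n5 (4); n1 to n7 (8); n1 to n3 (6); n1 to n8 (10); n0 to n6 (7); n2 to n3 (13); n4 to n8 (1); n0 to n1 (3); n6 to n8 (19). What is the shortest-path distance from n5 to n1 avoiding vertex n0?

Paths from n5 to n1 avoiding n0:
n5 -> n2 -> n3 -> n1: 4 + 13 + 6 = 23
n5 -> n2 -> n3 -> n7 -> n1: 4 + 13 + 19 + 8 = 44
Shortest: 23.

23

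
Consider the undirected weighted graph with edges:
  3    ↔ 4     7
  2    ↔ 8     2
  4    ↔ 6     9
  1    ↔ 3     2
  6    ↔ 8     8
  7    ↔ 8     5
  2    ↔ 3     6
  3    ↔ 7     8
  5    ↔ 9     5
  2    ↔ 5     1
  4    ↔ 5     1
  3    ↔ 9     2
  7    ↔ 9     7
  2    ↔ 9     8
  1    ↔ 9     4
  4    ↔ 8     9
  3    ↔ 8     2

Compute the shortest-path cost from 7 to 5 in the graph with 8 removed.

12

Checking several routes:
7 → 3 → 2 → 5: 8 + 6 + 1 = 15
7 → 9 → 5: 7 + 5 = 12
7 → 3 → 4 → 5: 8 + 7 + 1 = 16
7 → 3 → 9 → 5: 8 + 2 + 5 = 15
Shortest: 12.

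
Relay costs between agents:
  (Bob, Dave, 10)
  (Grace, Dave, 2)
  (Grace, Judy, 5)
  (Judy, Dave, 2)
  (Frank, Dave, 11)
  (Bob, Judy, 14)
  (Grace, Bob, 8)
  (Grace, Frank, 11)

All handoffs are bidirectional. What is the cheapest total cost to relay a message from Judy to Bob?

12

Comparing a few candidate routes:
Judy-Grace-Bob: 5 + 8 = 13
Judy-Bob: 14
Judy-Dave-Bob: 2 + 10 = 12
Judy-Dave-Grace-Bob: 2 + 2 + 8 = 12
Best route has total 12.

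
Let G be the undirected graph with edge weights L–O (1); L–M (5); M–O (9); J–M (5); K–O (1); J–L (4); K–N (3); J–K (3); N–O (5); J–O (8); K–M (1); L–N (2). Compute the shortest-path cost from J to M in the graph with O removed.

4

A few of the J→M routes:
J → M: 5
J → K → M: 3 + 1 = 4
J → L → M: 4 + 5 = 9
Best route has total 4.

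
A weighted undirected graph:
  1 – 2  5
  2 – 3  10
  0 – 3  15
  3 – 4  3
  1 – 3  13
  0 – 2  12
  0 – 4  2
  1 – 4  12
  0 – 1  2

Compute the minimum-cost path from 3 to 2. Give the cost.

10

Checking several routes:
3 - 1 - 2: 13 + 5 = 18
3 - 2: 10
3 - 4 - 1 - 2: 3 + 12 + 5 = 20
3 - 4 - 0 - 1 - 2: 3 + 2 + 2 + 5 = 12
3 - 4 - 0 - 2: 3 + 2 + 12 = 17
Best route has total 10.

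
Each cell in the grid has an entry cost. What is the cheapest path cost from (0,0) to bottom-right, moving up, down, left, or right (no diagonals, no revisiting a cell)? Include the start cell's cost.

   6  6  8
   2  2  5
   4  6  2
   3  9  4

21

Path (0,0) (1,0) (1,1) (1,2) (2,2) (3,2): 6 + 2 + 2 + 5 + 2 + 4 = 21.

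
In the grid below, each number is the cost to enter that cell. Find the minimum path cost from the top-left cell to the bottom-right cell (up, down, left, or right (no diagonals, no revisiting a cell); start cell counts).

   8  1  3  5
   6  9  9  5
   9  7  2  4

26

Take r0c0 → r0c1 → r0c2 → r0c3 → r1c3 → r2c3 for a total of 8 + 1 + 3 + 5 + 5 + 4 = 26.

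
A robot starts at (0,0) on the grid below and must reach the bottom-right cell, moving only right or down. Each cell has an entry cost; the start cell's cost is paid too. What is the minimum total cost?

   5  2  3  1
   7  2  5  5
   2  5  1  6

21

One optimal route is (0,0) -> (0,1) -> (1,1) -> (1,2) -> (2,2) -> (2,3).
Its cost is 5 + 2 + 2 + 5 + 1 + 6 = 21.
(Top row then right column would cost 22.)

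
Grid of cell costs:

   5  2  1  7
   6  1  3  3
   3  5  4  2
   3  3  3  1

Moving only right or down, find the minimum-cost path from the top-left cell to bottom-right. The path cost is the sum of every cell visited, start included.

Path r0c0 → r0c1 → r0c2 → r1c2 → r1c3 → r2c3 → r3c3: 5 + 2 + 1 + 3 + 3 + 2 + 1 = 17.
For comparison, the top-then-right route costs 21.

17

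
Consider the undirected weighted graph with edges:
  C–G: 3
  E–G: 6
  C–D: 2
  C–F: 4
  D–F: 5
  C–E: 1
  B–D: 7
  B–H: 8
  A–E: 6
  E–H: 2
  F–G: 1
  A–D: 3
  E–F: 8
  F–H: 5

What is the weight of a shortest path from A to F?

A few of the A→F routes:
A → D → C → F: 3 + 2 + 4 = 9
A → D → F: 3 + 5 = 8
A → E → C → F: 6 + 1 + 4 = 11
A → E → C → G → F: 6 + 1 + 3 + 1 = 11
A → E → G → F: 6 + 6 + 1 = 13
A → D → C → G → F: 3 + 2 + 3 + 1 = 9
The minimum is 8.

8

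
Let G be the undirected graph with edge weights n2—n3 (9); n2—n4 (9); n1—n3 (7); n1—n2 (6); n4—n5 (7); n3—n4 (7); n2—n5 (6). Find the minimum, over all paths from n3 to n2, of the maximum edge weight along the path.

7

Candidate routes:
n3→n4→n2: max(7, 9) = 9
n3→n4→n5→n2: max(7, 7, 6) = 7
n3→n2: max(9) = 9
n3→n1→n2: max(7, 6) = 7
Smallest bottleneck: 7.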